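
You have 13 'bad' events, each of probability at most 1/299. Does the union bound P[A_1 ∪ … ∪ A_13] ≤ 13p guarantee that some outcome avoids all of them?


Union bound: P[∪_{i=1}^{13} A_i] ≤ Σ_i P[A_i] ≤ 13·p = 13·(1/299) = 1/23.
Numerically: 1/23 ≈ 0.043478.
Is 1/23 < 1? YES.
Since P[∪ A_i] ≤ 1/23 < 1, the complement has P[∩ A_i^c] ≥ 1 − 1/23 = 22/23 > 0, so some outcome avoids every A_i.

13·p = 1/23 ≈ 0.043478; existence CERTIFIED by the union bound.


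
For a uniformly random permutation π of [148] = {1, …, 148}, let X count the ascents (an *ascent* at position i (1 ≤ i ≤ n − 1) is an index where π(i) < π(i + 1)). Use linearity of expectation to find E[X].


Write X = Σ X_I over i = 1, …, 147, with X_I the indicator of one ascent.
There are 147 indicators.
For each fixed i, the pair (π(i), π(i+1)) is a uniformly random ordered pair of distinct values from {1, …, 148}; by symmetry P[π(i) < π(i+1)] = 1/2.
By linearity: E[X] = 147 · (1/2) = (148 − 1) · (1/2) = 147/2 ≈ 73.50000.

E[X] = 147/2 = 73.50000.


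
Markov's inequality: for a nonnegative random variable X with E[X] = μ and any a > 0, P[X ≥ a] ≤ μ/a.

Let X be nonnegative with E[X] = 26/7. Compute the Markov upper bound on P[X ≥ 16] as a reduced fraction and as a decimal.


μ = E[X] = 26/7, a = 16.
Markov: P[X ≥ 16] ≤ μ/a = (26/7)/16 = 13/56.
Numerically: ≈ 0.2321.
(Since a = 16 > μ = 3.7143, the bound 13/56 is < 1 and informative.)

P[X ≥ 16] ≤ 13/56 ≈ 0.2321.


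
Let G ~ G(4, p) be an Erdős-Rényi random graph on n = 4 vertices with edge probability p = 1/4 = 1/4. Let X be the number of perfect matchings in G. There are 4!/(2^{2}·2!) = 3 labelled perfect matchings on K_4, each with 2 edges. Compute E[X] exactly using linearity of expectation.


K_4 has 4!/(2^{2}·2!) = 3 labelled perfect matchings.
For each such perfect matching H, let X_H = 1 if all 2 edges of H are present in G. Then P[X_H = 1] = p^{2} = (1/4)^{2} = 1/16.
Summing the indicators: E[X] = Σ_H E[X_H] = 3 · p^{2} = 3 · 1/16 = 3/16.
Numerically: E[X] ≈ 0.188.

E[X] = 3 · (1/4)^{2} = 3/16 ≈ 0.188.


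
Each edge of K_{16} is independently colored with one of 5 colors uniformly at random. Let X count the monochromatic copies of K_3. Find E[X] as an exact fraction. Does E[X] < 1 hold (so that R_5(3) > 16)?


E[X] = C(16, 3) · 5^{1 − 3} = 560 · 5^{−2} = 560/25.
As a reduced fraction: E[X] = 112/5 ≈ 22.400.
Is E[X] < 1? NO.
Since E[X] ≥ 1, the first-moment bound is inconclusive at n = 16; it does NOT by itself certify R_5(3) > 16.

E[X] = 112/5 ≈ 22.400; E[X] ≥ 1; first-moment method inconclusive here.


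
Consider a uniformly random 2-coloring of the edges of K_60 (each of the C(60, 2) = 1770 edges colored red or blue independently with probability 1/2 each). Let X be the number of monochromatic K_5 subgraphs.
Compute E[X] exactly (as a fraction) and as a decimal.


Let X = Σ_S X_S over the C(60, 5) = 5461512 subsets S of size 5, where X_S = 1 if the K_5 on S is monochromatic.
For a fixed S, the K_5 on S has C(5, 2) = 10 edges. P[all 10 edges red] = (1/2)^10, and likewise for blue, so P[monochromatic] = 2·(1/2)^10 = 2^{1 − 10} = 1/512.
By linearity of expectation: E[X] = C(60, 5) · 2^{1 − 10} = 5461512 · 1/512 = 682689/64.
Numerically: E[X] ≈ 10667.01562.

E[X] = C(60,5)·2^(1−C(5,2)) = 682689/64 ≈ 10667.01562.


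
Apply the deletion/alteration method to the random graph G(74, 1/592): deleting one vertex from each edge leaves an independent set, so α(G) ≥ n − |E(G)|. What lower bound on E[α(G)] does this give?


E[|E(G)|] = C(74, 2)·p = 2701 · (1/592) = 73/16.
E[α(G)] ≥ n − E[|E(G)|] = 74 − 73/16 = 1111/16.
Numerically: ≈ 69.4375.
(This is only a lower bound; the true E[α(G)] may be larger.)

E[α(G)] ≥ 1111/16 ≈ 69.4375.


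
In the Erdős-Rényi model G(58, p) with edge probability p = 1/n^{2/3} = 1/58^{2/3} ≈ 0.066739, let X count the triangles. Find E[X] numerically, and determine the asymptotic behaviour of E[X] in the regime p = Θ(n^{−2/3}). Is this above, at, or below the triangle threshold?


Number of potential triangles: C(58, 3) = 30856.
Each occurs with probability p³ ≈ (0.066739)³ ≈ 2.9726516e-04.
By linearity: E[X] = C(58, 3)·p³ ≈ 30856 · 2.9726516e-04 ≈ 9.17241.
Since α = 2/3 < 1, p = c/n^{2/3} ≫ 1/n is above the triangle threshold p ~ 1/n. Asymptotically E[X] ~ (c³/6)·n^{3(1−α)} = (1³/6)·n^{1} → ∞; triangles are abundant w.h.p.

E[X] ≈ 9.17241; in regime p = Θ(1/n^{2/3}) E[X] diverges (above the triangle threshold p ~ 1/n).


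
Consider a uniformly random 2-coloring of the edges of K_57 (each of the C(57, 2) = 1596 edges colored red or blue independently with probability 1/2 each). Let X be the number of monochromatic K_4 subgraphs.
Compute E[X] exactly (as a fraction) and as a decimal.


Let X = Σ_S X_S over the C(57, 4) = 395010 subsets S of size 4, where X_S = 1 if the K_4 on S is monochromatic.
For a fixed S, the K_4 on S has C(4, 2) = 6 edges. P[all 6 edges red] = (1/2)^6, and likewise for blue, so P[monochromatic] = 2·(1/2)^6 = 2^{1 − 6} = 1/32.
Summing: E[X] = C(57, 4) · 2^{1 − 6} = 395010 · 1/32 = 197505/16.
Numerically: E[X] ≈ 12344.0625.

E[X] = C(57,4)·2^(1−C(4,2)) = 197505/16 ≈ 12344.0625.


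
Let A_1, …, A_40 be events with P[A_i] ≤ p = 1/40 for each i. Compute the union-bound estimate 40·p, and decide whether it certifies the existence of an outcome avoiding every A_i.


Union bound: P[∪_{i=1}^{40} A_i] ≤ Σ_i P[A_i] ≤ 40·p = 40·(1/40) = 1.
Numerically: 1 ≈ 1.00000.
Is 1 < 1? NO.
Since the bound 1 is ≥ 1, the union bound is uninformative here; it does NOT by itself certify existence.

40·p = 1 ≈ 1.00000; existence NOT certified by the union bound.


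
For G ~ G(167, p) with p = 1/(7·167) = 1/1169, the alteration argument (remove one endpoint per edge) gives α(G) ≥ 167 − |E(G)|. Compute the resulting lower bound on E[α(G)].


E[|E(G)|] = C(167, 2)·p = 13861 · (1/1169) = 83/7.
E[α(G)] ≥ n − E[|E(G)|] = 167 − 83/7 = 1086/7.
Numerically: ≈ 155.143.
(This is only a lower bound; the true E[α(G)] may be larger.)

E[α(G)] ≥ 1086/7 ≈ 155.143.


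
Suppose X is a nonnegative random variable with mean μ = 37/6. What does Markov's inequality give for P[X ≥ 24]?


μ = E[X] = 37/6, a = 24.
Markov: P[X ≥ 24] ≤ μ/a = (37/6)/24 = 37/144.
Numerically: ≈ 0.25694.
(Since a = 24 > μ = 6.16667, the bound 37/144 is < 1 and informative.)

P[X ≥ 24] ≤ 37/144 ≈ 0.25694.


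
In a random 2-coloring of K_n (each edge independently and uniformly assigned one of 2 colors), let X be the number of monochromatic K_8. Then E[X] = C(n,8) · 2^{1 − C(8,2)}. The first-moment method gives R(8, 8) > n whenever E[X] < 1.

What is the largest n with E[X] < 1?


We need C(n, 8) · 2^{1 − 28} < 1, i.e. C(n, 8) < 2^{28 − 1} = 134217728.
Check values of n near the boundary:
  n = 40: C(40, 8) = 76904685; 76904685 < 134217728? YES
  n = 41: C(41, 8) = 95548245; 95548245 < 134217728? YES
  n = 42: C(42, 8) = 118030185; 118030185 < 134217728? YES
  n = 43: C(43, 8) = 145008513; 145008513 < 134217728? NO
The largest n with C(n, 8) < 134217728 is n = 42 (where E[X] = 118030185/134217728 ≈ 0.8794). Hence R(8, 8) > 42, i.e. R(8, 8) ≥ 43.

Largest n = 42; hence R(8, 8) > 42.


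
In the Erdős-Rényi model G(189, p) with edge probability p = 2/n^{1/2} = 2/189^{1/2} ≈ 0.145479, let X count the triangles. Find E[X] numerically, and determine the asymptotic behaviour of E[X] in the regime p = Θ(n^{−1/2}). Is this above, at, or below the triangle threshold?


Number of potential triangles: C(189, 3) = 1107414.
Each occurs with probability p³ ≈ (0.145479)³ ≈ 3.07891203e-03.
By linearity: E[X] = C(189, 3)·p³ ≈ 1107414 · 3.07891203e-03 ≈ 3409.630289.
Since α = 1/2 < 1, p = c/n^{1/2} ≫ 1/n is above the triangle threshold p ~ 1/n. Asymptotically E[X] ~ (c³/6)·n^{3(1−α)} = (2³/6)·n^{1.5} → ∞; triangles are abundant w.h.p.

E[X] ≈ 3409.630289; in regime p = Θ(1/n^{1/2}) E[X] diverges (above the triangle threshold p ~ 1/n).


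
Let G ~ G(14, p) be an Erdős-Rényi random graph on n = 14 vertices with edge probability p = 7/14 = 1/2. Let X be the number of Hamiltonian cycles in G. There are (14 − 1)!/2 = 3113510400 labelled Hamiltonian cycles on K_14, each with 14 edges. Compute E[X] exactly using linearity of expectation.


K_14 has (14 − 1)!/2 = 3113510400 labelled Hamiltonian cycles.
For each such Hamiltonian cycle H, let X_H = 1 if all 14 edges of H are present in G. Then P[X_H = 1] = p^{14} = (1/2)^{14} = 1/16384.
Summing the indicators: E[X] = Σ_H E[X_H] = 3113510400 · p^{14} = 3113510400 · 1/16384 = 6081075/32.
Numerically: E[X] ≈ 1.9003e+05.

E[X] = 3113510400 · (1/2)^{14} = 6081075/32 ≈ 1.9003e+05.


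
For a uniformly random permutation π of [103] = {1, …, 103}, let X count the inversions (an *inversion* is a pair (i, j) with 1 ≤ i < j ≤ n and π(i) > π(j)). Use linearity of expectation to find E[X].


Write X = Σ X_I over the C(103, 2) = 5253 pairs i < j, with X_I the indicator of one inversion.
There are 5253 indicators.
For each fixed pair i < j, the values π(i) and π(j) are two distinct elements of {1, …, 103} in uniformly random order; by symmetry P[π(i) > π(j)] = 1/2.
By linearity: E[X] = 5253 · (1/2) = C(103, 2) · (1/2) = 5253/2 = 5253/2 ≈ 2626.500.

E[X] = 5253/2 = 2626.500.


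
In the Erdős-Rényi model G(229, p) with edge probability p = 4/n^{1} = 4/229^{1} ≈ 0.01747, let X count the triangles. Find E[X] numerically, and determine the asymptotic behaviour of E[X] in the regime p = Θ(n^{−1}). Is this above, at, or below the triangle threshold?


Number of potential triangles: C(229, 3) = 1975354.
Each occurs with probability p³ ≈ (0.01747)³ ≈ 5.329341e-06.
By linearity: E[X] = C(229, 3)·p³ ≈ 1975354 · 5.329341e-06 ≈ 10.5273.
Here α = 1, so p = 4/n is exactly at the triangle threshold p ~ 1/n. Asymptotically E[X] → c³/6 = 4³/6 = 32/3 ≈ 10.6667, a bounded constant. In this regime the triangle count is asymptotically Poisson(c³/6).

E[X] ≈ 10.5273; in regime p = Θ(1/n^{1}) E[X] stays bounded (at the triangle threshold p ~ 1/n).


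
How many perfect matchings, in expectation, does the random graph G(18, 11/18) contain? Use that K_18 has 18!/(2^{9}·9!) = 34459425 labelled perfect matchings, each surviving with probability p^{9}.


K_18 has 18!/(2^{9}·9!) = 34459425 labelled perfect matchings.
For each such perfect matching H, let X_H = 1 if all 9 edges of H are present in G. Then P[X_H = 1] = p^{9} = (11/18)^{9} = 2357947691/198359290368.
By linearity of expectation: E[X] = Σ_H E[X_H] = 34459425 · p^{9} = 34459425 · 2357947691/198359290368 = 1003129896443675/2448880128.
Numerically: E[X] ≈ 4.096e+05.

E[X] = 34459425 · (11/18)^{9} = 1003129896443675/2448880128 ≈ 4.096e+05.


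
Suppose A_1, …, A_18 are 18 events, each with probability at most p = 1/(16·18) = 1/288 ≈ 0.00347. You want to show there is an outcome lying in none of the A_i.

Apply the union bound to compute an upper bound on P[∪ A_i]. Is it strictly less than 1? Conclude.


Union bound: P[∪_{i=1}^{18} A_i] ≤ Σ_i P[A_i] ≤ 18·p = 18·(1/288) = 1/16.
Numerically: 1/16 ≈ 0.06250.
Is 1/16 < 1? YES.
Since P[∪ A_i] ≤ 1/16 < 1, the complement has P[∩ A_i^c] ≥ 1 − 1/16 = 15/16 > 0, so some outcome avoids every A_i.

18·p = 1/16 ≈ 0.06250; existence CERTIFIED by the union bound.


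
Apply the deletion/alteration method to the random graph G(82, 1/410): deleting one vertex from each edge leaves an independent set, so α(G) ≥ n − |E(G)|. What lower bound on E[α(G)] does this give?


E[|E(G)|] = C(82, 2)·p = 3321 · (1/410) = 81/10.
E[α(G)] ≥ n − E[|E(G)|] = 82 − 81/10 = 739/10.
Numerically: ≈ 73.9000.
(This is only a lower bound; the true E[α(G)] may be larger.)

E[α(G)] ≥ 739/10 ≈ 73.9000.


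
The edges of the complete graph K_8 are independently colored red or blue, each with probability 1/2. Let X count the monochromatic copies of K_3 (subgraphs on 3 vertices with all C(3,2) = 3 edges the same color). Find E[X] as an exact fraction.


Let X = Σ_S X_S over the C(8, 3) = 56 subsets S of size 3, where X_S = 1 if the K_3 on S is monochromatic.
For a fixed S, the K_3 on S has C(3, 2) = 3 edges. P[all 3 edges red] = (1/2)^3, and likewise for blue, so P[monochromatic] = 2·(1/2)^3 = 2^{1 − 3} = 1/4.
By linearity of expectation: E[X] = C(8, 3) · 2^{1 − 3} = 56 · 1/4 = 14.
Numerically: E[X] ≈ 14.000000.

E[X] = C(8,3)·2^(1−C(3,2)) = 14 ≈ 14.000000.


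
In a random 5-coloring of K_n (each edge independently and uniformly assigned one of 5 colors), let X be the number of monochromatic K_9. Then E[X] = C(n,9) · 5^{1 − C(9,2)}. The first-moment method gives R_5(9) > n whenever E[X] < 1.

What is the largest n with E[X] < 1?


We need C(n, 9) · 5^{1 − 36} < 1, i.e. C(n, 9) < 5^{36 − 1} = 2910383045673370361328125.
Check values of n near the boundary:
  n = 2165: C(2165, 9) = 2832220612024886803272630; 2832220612024886803272630 < 2910383045673370361328125? YES
  n = 2166: C(2166, 9) = 2844037944203015677277940; 2844037944203015677277940 < 2910383045673370361328125? YES
  n = 2167: C(2167, 9) = 2855899084841489792706810; 2855899084841489792706810 < 2910383045673370361328125? YES
  n = 2168: C(2168, 9) = 2867804175977929537095120; 2867804175977929537095120 < 2910383045673370361328125? YES
  n = 2169: C(2169, 9) = 2879753360044504243499683; 2879753360044504243499683 < 2910383045673370361328125? YES
  n = 2170: C(2170, 9) = 2891746779868845075610510; 2891746779868845075610510 < 2910383045673370361328125? YES
  n = 2171: C(2171, 9) = 2903784578674959601827205; 2903784578674959601827205 < 2910383045673370361328125? YES
  n = 2172: C(2172, 9) = 2915866900084148060642020; 2915866900084148060642020 < 2910383045673370361328125? NO
  n = 2173: C(2173, 9) = 2927993888115921319674265; 2927993888115921319674265 < 2910383045673370361328125? NO
The largest n with C(n, 9) < 2910383045673370361328125 is n = 2171 (where E[X] = 580756915734991920365441/582076609134674072265625 ≈ 0.998). Hence R_5(9) > 2171, i.e. R_5(9) ≥ 2172.

Largest n = 2171; hence R_5(9) > 2171.


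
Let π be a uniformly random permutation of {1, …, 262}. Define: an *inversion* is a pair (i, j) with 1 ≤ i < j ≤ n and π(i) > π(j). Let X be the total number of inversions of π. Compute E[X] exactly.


Write X = Σ X_I over the C(262, 2) = 34191 pairs i < j, with X_I the indicator of one inversion.
There are 34191 indicators.
For each fixed pair i < j, the values π(i) and π(j) are two distinct elements of {1, …, 262} in uniformly random order; by symmetry P[π(i) > π(j)] = 1/2.
By linearity: E[X] = 34191 · (1/2) = C(262, 2) · (1/2) = 34191/2 = 34191/2 ≈ 17095.50000.

E[X] = 34191/2 = 17095.50000.


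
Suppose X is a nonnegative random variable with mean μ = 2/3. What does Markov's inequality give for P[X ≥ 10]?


μ = E[X] = 2/3, a = 10.
Markov: P[X ≥ 10] ≤ μ/a = (2/3)/10 = 1/15.
Numerically: ≈ 0.066667.
(Since a = 10 > μ = 0.666667, the bound 1/15 is < 1 and informative.)

P[X ≥ 10] ≤ 1/15 ≈ 0.066667.


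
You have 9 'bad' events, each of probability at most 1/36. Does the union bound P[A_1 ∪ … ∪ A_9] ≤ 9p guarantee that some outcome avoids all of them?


Union bound: P[∪_{i=1}^{9} A_i] ≤ Σ_i P[A_i] ≤ 9·p = 9·(1/36) = 1/4.
Numerically: 1/4 ≈ 0.25000.
Is 1/4 < 1? YES.
Since P[∪ A_i] ≤ 1/4 < 1, the complement has P[∩ A_i^c] ≥ 1 − 1/4 = 3/4 > 0, so some outcome avoids every A_i.

9·p = 1/4 ≈ 0.25000; existence CERTIFIED by the union bound.


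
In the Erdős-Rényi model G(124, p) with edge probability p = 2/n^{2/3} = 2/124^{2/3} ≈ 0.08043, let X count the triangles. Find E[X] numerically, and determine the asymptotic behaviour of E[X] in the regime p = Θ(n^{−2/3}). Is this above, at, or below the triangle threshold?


Number of potential triangles: C(124, 3) = 310124.
Each occurs with probability p³ ≈ (0.08043)³ ≈ 5.2029136e-04.
By linearity: E[X] = C(124, 3)·p³ ≈ 310124 · 5.2029136e-04 ≈ 161.35484.
Since α = 2/3 < 1, p = c/n^{2/3} ≫ 1/n is above the triangle threshold p ~ 1/n. Asymptotically E[X] ~ (c³/6)·n^{3(1−α)} = (2³/6)·n^{1} → ∞; triangles are abundant w.h.p.

E[X] ≈ 161.35484; in regime p = Θ(1/n^{2/3}) E[X] diverges (above the triangle threshold p ~ 1/n).


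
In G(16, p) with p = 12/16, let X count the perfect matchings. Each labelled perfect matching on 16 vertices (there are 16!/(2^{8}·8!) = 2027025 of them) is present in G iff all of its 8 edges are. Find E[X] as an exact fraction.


K_16 has 16!/(2^{8}·8!) = 2027025 labelled perfect matchings.
For each such perfect matching H, let X_H = 1 if all 8 edges of H are present in G. Then P[X_H = 1] = p^{8} = (3/4)^{8} = 6561/65536.
By linearity: E[X] = Σ_H E[X_H] = 2027025 · p^{8} = 2027025 · 6561/65536 = 13299311025/65536.
Numerically: E[X] ≈ 2.0293e+05.

E[X] = 2027025 · (3/4)^{8} = 13299311025/65536 ≈ 2.0293e+05.


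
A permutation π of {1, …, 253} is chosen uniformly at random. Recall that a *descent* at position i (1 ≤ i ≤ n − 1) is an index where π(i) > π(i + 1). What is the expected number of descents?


Write X = Σ X_I over i = 1, …, 252, with X_I the indicator of one descent.
There are 252 indicators.
For each fixed i, the pair (π(i), π(i+1)) is a uniformly random ordered pair of distinct values from {1, …, 253}; by symmetry P[π(i) > π(i+1)] = 1/2.
By linearity: E[X] = 252 · (1/2) = (253 − 1) · (1/2) = 126 ≈ 126.000.

E[X] = 126 = 126.000.


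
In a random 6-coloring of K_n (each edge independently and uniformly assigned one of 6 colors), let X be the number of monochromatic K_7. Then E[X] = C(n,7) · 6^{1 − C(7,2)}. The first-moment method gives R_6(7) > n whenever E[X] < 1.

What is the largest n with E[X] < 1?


We need C(n, 7) · 6^{1 − 21} < 1, i.e. C(n, 7) < 6^{21 − 1} = 3656158440062976.
Check values of n near the boundary:
  n = 567: C(567, 7) = 3601671315933933; 3601671315933933 < 3656158440062976? YES
  n = 568: C(568, 7) = 3646611956239704; 3646611956239704 < 3656158440062976? YES
  n = 569: C(569, 7) = 3692032389858348; 3692032389858348 < 3656158440062976? NO
The largest n with C(n, 7) < 3656158440062976 is n = 568 (where E[X] = 16882462760369/16926659444736 ≈ 0.9974). Hence R_6(7) > 568, i.e. R_6(7) ≥ 569.

Largest n = 568; hence R_6(7) > 568.


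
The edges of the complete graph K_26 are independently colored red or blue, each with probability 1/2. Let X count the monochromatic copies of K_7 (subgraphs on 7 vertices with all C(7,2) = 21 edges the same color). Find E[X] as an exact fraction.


Let X = Σ_S X_S over the C(26, 7) = 657800 subsets S of size 7, where X_S = 1 if the K_7 on S is monochromatic.
For a fixed S, the K_7 on S has C(7, 2) = 21 edges. P[all 21 edges red] = (1/2)^21, and likewise for blue, so P[monochromatic] = 2·(1/2)^21 = 2^{1 − 21} = 1/1048576.
By linearity of expectation: E[X] = C(26, 7) · 2^{1 − 21} = 657800 · 1/1048576 = 82225/131072.
Numerically: E[X] ≈ 0.62733.

E[X] = C(26,7)·2^(1−C(7,2)) = 82225/131072 ≈ 0.62733.


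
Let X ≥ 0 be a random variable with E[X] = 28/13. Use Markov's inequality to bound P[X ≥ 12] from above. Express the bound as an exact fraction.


μ = E[X] = 28/13, a = 12.
Markov: P[X ≥ 12] ≤ μ/a = (28/13)/12 = 7/39.
Numerically: ≈ 0.17949.
(Since a = 12 > μ = 2.15385, the bound 7/39 is < 1 and informative.)

P[X ≥ 12] ≤ 7/39 ≈ 0.17949.


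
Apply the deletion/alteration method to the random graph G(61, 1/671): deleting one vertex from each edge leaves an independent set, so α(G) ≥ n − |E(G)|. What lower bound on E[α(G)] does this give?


E[|E(G)|] = C(61, 2)·p = 1830 · (1/671) = 30/11.
E[α(G)] ≥ n − E[|E(G)|] = 61 − 30/11 = 641/11.
Numerically: ≈ 58.2727.
(This is only a lower bound; the true E[α(G)] may be larger.)

E[α(G)] ≥ 641/11 ≈ 58.2727.


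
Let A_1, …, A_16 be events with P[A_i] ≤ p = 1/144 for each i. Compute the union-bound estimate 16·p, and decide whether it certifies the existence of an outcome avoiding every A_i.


Union bound: P[∪_{i=1}^{16} A_i] ≤ Σ_i P[A_i] ≤ 16·p = 16·(1/144) = 1/9.
Numerically: 1/9 ≈ 0.111111.
Is 1/9 < 1? YES.
Since P[∪ A_i] ≤ 1/9 < 1, the complement has P[∩ A_i^c] ≥ 1 − 1/9 = 8/9 > 0, so some outcome avoids every A_i.

16·p = 1/9 ≈ 0.111111; existence CERTIFIED by the union bound.


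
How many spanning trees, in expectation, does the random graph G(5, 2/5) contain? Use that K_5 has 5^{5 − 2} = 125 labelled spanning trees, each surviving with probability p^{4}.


K_5 has 5^{5 − 2} = 125 labelled spanning trees.
For each such spanning tree H, let X_H = 1 if all 4 edges of H are present in G. Then P[X_H = 1] = p^{4} = (2/5)^{4} = 16/625.
By linearity of expectation: E[X] = Σ_H E[X_H] = 125 · p^{4} = 125 · 16/625 = 16/5.
Numerically: E[X] ≈ 3.2.

E[X] = 125 · (2/5)^{4} = 16/5 ≈ 3.2.


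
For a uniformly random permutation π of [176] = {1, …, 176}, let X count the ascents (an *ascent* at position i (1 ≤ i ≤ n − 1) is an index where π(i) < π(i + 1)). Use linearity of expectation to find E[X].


Write X = Σ X_I over i = 1, …, 175, with X_I the indicator of one ascent.
There are 175 indicators.
For each fixed i, the pair (π(i), π(i+1)) is a uniformly random ordered pair of distinct values from {1, …, 176}; by symmetry P[π(i) < π(i+1)] = 1/2.
By linearity: E[X] = 175 · (1/2) = (176 − 1) · (1/2) = 175/2 ≈ 87.500.

E[X] = 175/2 = 87.500.


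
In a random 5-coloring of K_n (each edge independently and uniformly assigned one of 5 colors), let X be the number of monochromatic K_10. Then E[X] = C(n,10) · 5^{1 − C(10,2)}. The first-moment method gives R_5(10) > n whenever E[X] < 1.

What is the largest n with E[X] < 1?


We need C(n, 10) · 5^{1 − 45} < 1, i.e. C(n, 10) < 5^{45 − 1} = 5684341886080801486968994140625.
Check values of n near the boundary:
  n = 5389: C(5389, 10) = 5645340767466558997768874792926; 5645340767466558997768874792926 < 5684341886080801486968994140625? YES
  n = 5390: C(5390, 10) = 5655833965919099070255434039753; 5655833965919099070255434039753 < 5684341886080801486968994140625? YES
  n = 5391: C(5391, 10) = 5666344714787188828795213697883; 5666344714787188828795213697883 < 5684341886080801486968994140625? YES
  n = 5392: C(5392, 10) = 5676873040158402483252283957448; 5676873040158402483252283957448 < 5684341886080801486968994140625? YES
  n = 5393: C(5393, 10) = 5687418968154238267170642278008; 5687418968154238267170642278008 < 5684341886080801486968994140625? NO
The largest n with C(n, 10) < 5684341886080801486968994140625 is n = 5392 (where E[X] = 5676873040158402483252283957448/5684341886080801486968994140625 ≈ 0.998686). Hence R_5(10) > 5392, i.e. R_5(10) ≥ 5393.

Largest n = 5392; hence R_5(10) > 5392.


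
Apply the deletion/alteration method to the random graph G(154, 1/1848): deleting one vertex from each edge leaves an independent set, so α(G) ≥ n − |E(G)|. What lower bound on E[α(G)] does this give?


E[|E(G)|] = C(154, 2)·p = 11781 · (1/1848) = 51/8.
E[α(G)] ≥ n − E[|E(G)|] = 154 − 51/8 = 1181/8.
Numerically: ≈ 147.625000.
(This is only a lower bound; the true E[α(G)] may be larger.)

E[α(G)] ≥ 1181/8 ≈ 147.625000.


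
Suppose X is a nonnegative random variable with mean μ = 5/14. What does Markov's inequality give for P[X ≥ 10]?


μ = E[X] = 5/14, a = 10.
Markov: P[X ≥ 10] ≤ μ/a = (5/14)/10 = 1/28.
Numerically: ≈ 0.035714.
(Since a = 10 > μ = 0.357143, the bound 1/28 is < 1 and informative.)

P[X ≥ 10] ≤ 1/28 ≈ 0.035714.


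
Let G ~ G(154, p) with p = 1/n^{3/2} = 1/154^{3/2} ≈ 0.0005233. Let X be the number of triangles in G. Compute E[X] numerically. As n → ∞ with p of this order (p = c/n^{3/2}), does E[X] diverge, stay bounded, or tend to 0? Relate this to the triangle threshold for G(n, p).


Number of potential triangles: C(154, 3) = 596904.
Each occurs with probability p³ ≈ (0.0005233)³ ≈ 1.432705e-10.
By linearity: E[X] = C(154, 3)·p³ ≈ 596904 · 1.432705e-10 ≈ 0.0001.
Since α = 3/2 > 1, p = c/n^{3/2} = o(1/n) is below the triangle threshold p ~ 1/n. Asymptotically E[X] ~ (c³/6)·n^{3(1−α)} = (1³/6)·n^{-1.5} → 0, so by Markov's inequality G has no triangles w.h.p.

E[X] ≈ 0.0001; in regime p = Θ(1/n^{3/2}) E[X] tends to 0 (below the triangle threshold p ~ 1/n).


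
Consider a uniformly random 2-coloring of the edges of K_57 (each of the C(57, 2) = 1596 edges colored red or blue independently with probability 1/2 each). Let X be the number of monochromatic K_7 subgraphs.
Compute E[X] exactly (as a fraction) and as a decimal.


Let X = Σ_S X_S over the C(57, 7) = 264385836 subsets S of size 7, where X_S = 1 if the K_7 on S is monochromatic.
For a fixed S, the K_7 on S has C(7, 2) = 21 edges. P[all 21 edges red] = (1/2)^21, and likewise for blue, so P[monochromatic] = 2·(1/2)^21 = 2^{1 − 21} = 1/1048576.
Summing: E[X] = C(57, 7) · 2^{1 − 21} = 264385836 · 1/1048576 = 66096459/262144.
Numerically: E[X] ≈ 252.138.

E[X] = C(57,7)·2^(1−C(7,2)) = 66096459/262144 ≈ 252.138.


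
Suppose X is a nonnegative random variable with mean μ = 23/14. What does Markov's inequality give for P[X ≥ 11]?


μ = E[X] = 23/14, a = 11.
Markov: P[X ≥ 11] ≤ μ/a = (23/14)/11 = 23/154.
Numerically: ≈ 0.1494.
(Since a = 11 > μ = 1.6429, the bound 23/154 is < 1 and informative.)

P[X ≥ 11] ≤ 23/154 ≈ 0.1494.


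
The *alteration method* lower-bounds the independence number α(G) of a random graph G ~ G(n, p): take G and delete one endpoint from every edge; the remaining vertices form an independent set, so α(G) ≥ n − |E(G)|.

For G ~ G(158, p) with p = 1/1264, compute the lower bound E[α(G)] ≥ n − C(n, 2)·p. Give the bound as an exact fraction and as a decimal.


E[|E(G)|] = C(158, 2)·p = 12403 · (1/1264) = 157/16.
E[α(G)] ≥ n − E[|E(G)|] = 158 − 157/16 = 2371/16.
Numerically: ≈ 148.18750.
(This is only a lower bound; the true E[α(G)] may be larger.)

E[α(G)] ≥ 2371/16 ≈ 148.18750.


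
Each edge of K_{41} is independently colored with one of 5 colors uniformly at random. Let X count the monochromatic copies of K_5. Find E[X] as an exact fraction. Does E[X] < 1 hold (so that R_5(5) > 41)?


E[X] = C(41, 5) · 5^{1 − 10} = 749398 · 5^{−9} = 749398/1953125.
As a reduced fraction: E[X] = 749398/1953125 ≈ 0.383692.
Is E[X] < 1? YES.
Since E[X] < 1, there exists a 5-coloring of K_{41} with no monochromatic K_5; hence R_5(5) > 41.

E[X] = 749398/1953125 ≈ 0.383692; E[X] < 1, so R_5(5) > 41.


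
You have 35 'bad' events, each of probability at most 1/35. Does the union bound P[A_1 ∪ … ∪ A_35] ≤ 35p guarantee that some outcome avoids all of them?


Union bound: P[∪_{i=1}^{35} A_i] ≤ Σ_i P[A_i] ≤ 35·p = 35·(1/35) = 1.
Numerically: 1 ≈ 1.00000.
Is 1 < 1? NO.
Since the bound 1 is ≥ 1, the union bound is uninformative here; it does NOT by itself certify existence.

35·p = 1 ≈ 1.00000; existence NOT certified by the union bound.


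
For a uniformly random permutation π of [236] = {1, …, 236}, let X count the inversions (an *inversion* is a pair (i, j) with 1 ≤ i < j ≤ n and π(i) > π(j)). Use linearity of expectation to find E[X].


Write X = Σ X_I over the C(236, 2) = 27730 pairs i < j, with X_I the indicator of one inversion.
There are 27730 indicators.
For each fixed pair i < j, the values π(i) and π(j) are two distinct elements of {1, …, 236} in uniformly random order; by symmetry P[π(i) > π(j)] = 1/2.
By linearity: E[X] = 27730 · (1/2) = C(236, 2) · (1/2) = 27730/2 = 13865 ≈ 13865.00000.

E[X] = 13865 = 13865.00000.


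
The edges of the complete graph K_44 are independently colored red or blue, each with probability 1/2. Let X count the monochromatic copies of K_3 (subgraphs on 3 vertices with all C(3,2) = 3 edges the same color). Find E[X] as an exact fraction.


Let X = Σ_S X_S over the C(44, 3) = 13244 subsets S of size 3, where X_S = 1 if the K_3 on S is monochromatic.
For a fixed S, the K_3 on S has C(3, 2) = 3 edges. P[all 3 edges red] = (1/2)^3, and likewise for blue, so P[monochromatic] = 2·(1/2)^3 = 2^{1 − 3} = 1/4.
By linearity: E[X] = C(44, 3) · 2^{1 − 3} = 13244 · 1/4 = 3311.
Numerically: E[X] ≈ 3311.000000.

E[X] = C(44,3)·2^(1−C(3,2)) = 3311 ≈ 3311.000000.


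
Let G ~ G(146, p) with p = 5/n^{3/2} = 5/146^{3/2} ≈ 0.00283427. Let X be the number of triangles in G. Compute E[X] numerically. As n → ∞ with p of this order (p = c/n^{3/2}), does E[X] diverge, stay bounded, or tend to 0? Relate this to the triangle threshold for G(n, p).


Number of potential triangles: C(146, 3) = 508080.
Each occurs with probability p³ ≈ (0.00283427)³ ≈ 2.27678574e-08.
By linearity: E[X] = C(146, 3)·p³ ≈ 508080 · 2.27678574e-08 ≈ 0.011568.
Since α = 3/2 > 1, p = c/n^{3/2} = o(1/n) is below the triangle threshold p ~ 1/n. Asymptotically E[X] ~ (c³/6)·n^{3(1−α)} = (5³/6)·n^{-1.5} → 0, so by Markov's inequality G has no triangles w.h.p.

E[X] ≈ 0.011568; in regime p = Θ(1/n^{3/2}) E[X] tends to 0 (below the triangle threshold p ~ 1/n).


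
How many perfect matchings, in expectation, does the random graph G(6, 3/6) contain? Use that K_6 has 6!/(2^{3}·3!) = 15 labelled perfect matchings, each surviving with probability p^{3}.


K_6 has 6!/(2^{3}·3!) = 15 labelled perfect matchings.
For each such perfect matching H, let X_H = 1 if all 3 edges of H are present in G. Then P[X_H = 1] = p^{3} = (1/2)^{3} = 1/8.
Summing the indicators: E[X] = Σ_H E[X_H] = 15 · p^{3} = 15 · 1/8 = 15/8.
Numerically: E[X] ≈ 1.88.

E[X] = 15 · (1/2)^{3} = 15/8 ≈ 1.88.


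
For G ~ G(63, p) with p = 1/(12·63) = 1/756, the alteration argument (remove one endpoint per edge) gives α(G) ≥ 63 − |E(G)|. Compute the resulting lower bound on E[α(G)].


E[|E(G)|] = C(63, 2)·p = 1953 · (1/756) = 31/12.
E[α(G)] ≥ n − E[|E(G)|] = 63 − 31/12 = 725/12.
Numerically: ≈ 60.41667.
(This is only a lower bound; the true E[α(G)] may be larger.)

E[α(G)] ≥ 725/12 ≈ 60.41667.


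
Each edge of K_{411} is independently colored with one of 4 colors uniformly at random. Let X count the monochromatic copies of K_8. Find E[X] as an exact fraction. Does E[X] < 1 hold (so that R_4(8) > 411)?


E[X] = C(411, 8) · 4^{1 − 28} = 18855821462126715 · 4^{−27} = 18855821462126715/18014398509481984.
As a reduced fraction: E[X] = 18855821462126715/18014398509481984 ≈ 1.047.
Is E[X] < 1? NO.
Since E[X] ≥ 1, the first-moment bound is inconclusive at n = 411; it does NOT by itself certify R_4(8) > 411.

E[X] = 18855821462126715/18014398509481984 ≈ 1.047; E[X] ≥ 1; first-moment method inconclusive here.


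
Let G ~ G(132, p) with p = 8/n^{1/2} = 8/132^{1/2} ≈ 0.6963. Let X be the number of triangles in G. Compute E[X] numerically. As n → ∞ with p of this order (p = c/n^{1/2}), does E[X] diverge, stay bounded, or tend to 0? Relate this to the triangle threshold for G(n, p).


Number of potential triangles: C(132, 3) = 374660.
Each occurs with probability p³ ≈ (0.6963)³ ≈ 3.376052e-01.
By linearity: E[X] = C(132, 3)·p³ ≈ 374660 · 3.376052e-01 ≈ 126487.1459.
Since α = 1/2 < 1, p = c/n^{1/2} ≫ 1/n is above the triangle threshold p ~ 1/n. Asymptotically E[X] ~ (c³/6)·n^{3(1−α)} = (8³/6)·n^{1.5} → ∞; triangles are abundant w.h.p.

E[X] ≈ 126487.1459; in regime p = Θ(1/n^{1/2}) E[X] diverges (above the triangle threshold p ~ 1/n).


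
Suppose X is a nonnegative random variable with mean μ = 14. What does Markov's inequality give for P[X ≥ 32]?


μ = E[X] = 14, a = 32.
Markov: P[X ≥ 32] ≤ μ/a = (14)/32 = 7/16.
Numerically: ≈ 0.438.
(Since a = 32 > μ = 14.000, the bound 7/16 is < 1 and informative.)

P[X ≥ 32] ≤ 7/16 ≈ 0.438.


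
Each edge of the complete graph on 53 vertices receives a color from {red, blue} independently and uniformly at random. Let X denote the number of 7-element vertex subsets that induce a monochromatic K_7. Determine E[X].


Let X = Σ_S X_S over the C(53, 7) = 154143080 subsets S of size 7, where X_S = 1 if the K_7 on S is monochromatic.
For a fixed S, the K_7 on S has C(7, 2) = 21 edges. P[all 21 edges red] = (1/2)^21, and likewise for blue, so P[monochromatic] = 2·(1/2)^21 = 2^{1 − 21} = 1/1048576.
By linearity of expectation: E[X] = C(53, 7) · 2^{1 − 21} = 154143080 · 1/1048576 = 19267885/131072.
Numerically: E[X] ≈ 147.002.

E[X] = C(53,7)·2^(1−C(7,2)) = 19267885/131072 ≈ 147.002.


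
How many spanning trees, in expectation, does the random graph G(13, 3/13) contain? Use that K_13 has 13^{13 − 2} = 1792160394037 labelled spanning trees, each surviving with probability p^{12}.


K_13 has 13^{13 − 2} = 1792160394037 labelled spanning trees.
For each such spanning tree H, let X_H = 1 if all 12 edges of H are present in G. Then P[X_H = 1] = p^{12} = (3/13)^{12} = 531441/23298085122481.
By linearity of expectation: E[X] = Σ_H E[X_H] = 1792160394037 · p^{12} = 1792160394037 · 531441/23298085122481 = 531441/13.
Numerically: E[X] ≈ 4.088e+04.

E[X] = 1792160394037 · (3/13)^{12} = 531441/13 ≈ 4.088e+04.


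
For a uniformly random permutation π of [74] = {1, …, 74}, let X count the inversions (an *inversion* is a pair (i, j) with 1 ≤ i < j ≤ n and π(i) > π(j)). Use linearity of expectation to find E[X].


Write X = Σ X_I over the C(74, 2) = 2701 pairs i < j, with X_I the indicator of one inversion.
There are 2701 indicators.
For each fixed pair i < j, the values π(i) and π(j) are two distinct elements of {1, …, 74} in uniformly random order; by symmetry P[π(i) > π(j)] = 1/2.
By linearity: E[X] = 2701 · (1/2) = C(74, 2) · (1/2) = 2701/2 = 2701/2 ≈ 1350.500.

E[X] = 2701/2 = 1350.500.


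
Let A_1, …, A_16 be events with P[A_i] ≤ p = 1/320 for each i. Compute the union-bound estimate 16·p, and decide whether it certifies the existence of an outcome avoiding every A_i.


Union bound: P[∪_{i=1}^{16} A_i] ≤ Σ_i P[A_i] ≤ 16·p = 16·(1/320) = 1/20.
Numerically: 1/20 ≈ 0.0500.
Is 1/20 < 1? YES.
Since P[∪ A_i] ≤ 1/20 < 1, the complement has P[∩ A_i^c] ≥ 1 − 1/20 = 19/20 > 0, so some outcome avoids every A_i.

16·p = 1/20 ≈ 0.0500; existence CERTIFIED by the union bound.


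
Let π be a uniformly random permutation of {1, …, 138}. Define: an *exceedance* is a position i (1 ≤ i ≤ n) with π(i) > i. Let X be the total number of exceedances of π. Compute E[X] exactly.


Write X = Σ_{i=1}^{138} X_i, where X_i = 1_{π(i) > i}.
For each fixed i, π(i) is uniform over {1, …, 138} (marginal of a uniform permutation), so P[π(i) > i] = (n − i)/n. Summing: Σ_{i=1}^{138} (n − i)/n = (0 + 1 + … + 137)/138 = 138(138 − 1)/(2·138) = (138 − 1)/2.
Hence E[X] = Σ_{i=1}^{138} (138 − i)/138 = 137/2 ≈ 68.500.

E[X] = 137/2 = 68.500.


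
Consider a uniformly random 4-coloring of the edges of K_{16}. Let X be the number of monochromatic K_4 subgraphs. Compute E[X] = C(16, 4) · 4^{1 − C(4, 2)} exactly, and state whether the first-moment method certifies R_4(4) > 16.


E[X] = C(16, 4) · 4^{1 − 6} = 1820 · 4^{−5} = 1820/1024.
As a reduced fraction: E[X] = 455/256 ≈ 1.7773438.
Is E[X] < 1? NO.
Since E[X] ≥ 1, the first-moment bound is inconclusive at n = 16; it does NOT by itself certify R_4(4) > 16.

E[X] = 455/256 ≈ 1.7773438; E[X] ≥ 1; first-moment method inconclusive here.


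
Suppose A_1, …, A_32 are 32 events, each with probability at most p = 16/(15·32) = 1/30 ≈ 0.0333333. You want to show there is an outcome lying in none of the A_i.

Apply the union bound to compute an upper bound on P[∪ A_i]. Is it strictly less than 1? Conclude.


Union bound: P[∪_{i=1}^{32} A_i] ≤ Σ_i P[A_i] ≤ 32·p = 32·(1/30) = 16/15.
Numerically: 16/15 ≈ 1.0666667.
Is 16/15 < 1? NO.
Since the bound 16/15 is ≥ 1, the union bound is uninformative here; it does NOT by itself certify existence.

32·p = 16/15 ≈ 1.0666667; existence NOT certified by the union bound.


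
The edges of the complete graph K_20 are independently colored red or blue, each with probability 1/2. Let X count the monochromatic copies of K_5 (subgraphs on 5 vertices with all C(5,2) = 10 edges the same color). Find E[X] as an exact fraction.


Let X = Σ_S X_S over the C(20, 5) = 15504 subsets S of size 5, where X_S = 1 if the K_5 on S is monochromatic.
For a fixed S, the K_5 on S has C(5, 2) = 10 edges. P[all 10 edges red] = (1/2)^10, and likewise for blue, so P[monochromatic] = 2·(1/2)^10 = 2^{1 − 10} = 1/512.
Summing: E[X] = C(20, 5) · 2^{1 − 10} = 15504 · 1/512 = 969/32.
Numerically: E[X] ≈ 30.2812.

E[X] = C(20,5)·2^(1−C(5,2)) = 969/32 ≈ 30.2812.


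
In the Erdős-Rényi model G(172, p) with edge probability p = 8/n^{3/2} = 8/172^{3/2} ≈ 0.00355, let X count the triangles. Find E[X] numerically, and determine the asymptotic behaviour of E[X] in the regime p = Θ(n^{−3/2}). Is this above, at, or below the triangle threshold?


Number of potential triangles: C(172, 3) = 833340.
Each occurs with probability p³ ≈ (0.00355)³ ≈ 4.46059e-08.
By linearity: E[X] = C(172, 3)·p³ ≈ 833340 · 4.46059e-08 ≈ 0.037.
Since α = 3/2 > 1, p = c/n^{3/2} = o(1/n) is below the triangle threshold p ~ 1/n. Asymptotically E[X] ~ (c³/6)·n^{3(1−α)} = (8³/6)·n^{-1.5} → 0, so by Markov's inequality G has no triangles w.h.p.

E[X] ≈ 0.037; in regime p = Θ(1/n^{3/2}) E[X] tends to 0 (below the triangle threshold p ~ 1/n).


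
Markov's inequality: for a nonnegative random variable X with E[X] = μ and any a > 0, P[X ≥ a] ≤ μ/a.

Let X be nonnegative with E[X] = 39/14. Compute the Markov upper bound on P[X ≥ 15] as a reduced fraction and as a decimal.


μ = E[X] = 39/14, a = 15.
Markov: P[X ≥ 15] ≤ μ/a = (39/14)/15 = 13/70.
Numerically: ≈ 0.18571.
(Since a = 15 > μ = 2.78571, the bound 13/70 is < 1 and informative.)

P[X ≥ 15] ≤ 13/70 ≈ 0.18571.


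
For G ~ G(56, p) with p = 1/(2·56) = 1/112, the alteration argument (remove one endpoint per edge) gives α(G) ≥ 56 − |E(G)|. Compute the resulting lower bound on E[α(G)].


E[|E(G)|] = C(56, 2)·p = 1540 · (1/112) = 55/4.
E[α(G)] ≥ n − E[|E(G)|] = 56 − 55/4 = 169/4.
Numerically: ≈ 42.25000.
(This is only a lower bound; the true E[α(G)] may be larger.)

E[α(G)] ≥ 169/4 ≈ 42.25000.


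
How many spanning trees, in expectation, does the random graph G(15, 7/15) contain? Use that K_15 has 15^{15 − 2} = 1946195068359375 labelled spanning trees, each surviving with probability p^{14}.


K_15 has 15^{15 − 2} = 1946195068359375 labelled spanning trees.
For each such spanning tree H, let X_H = 1 if all 14 edges of H are present in G. Then P[X_H = 1] = p^{14} = (7/15)^{14} = 678223072849/29192926025390625.
By linearity of expectation: E[X] = Σ_H E[X_H] = 1946195068359375 · p^{14} = 1946195068359375 · 678223072849/29192926025390625 = 678223072849/15.
Numerically: E[X] ≈ 4.521e+10.

E[X] = 1946195068359375 · (7/15)^{14} = 678223072849/15 ≈ 4.521e+10.


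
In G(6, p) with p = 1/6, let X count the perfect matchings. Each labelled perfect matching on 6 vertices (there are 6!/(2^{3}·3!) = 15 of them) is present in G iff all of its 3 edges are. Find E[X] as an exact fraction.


K_6 has 6!/(2^{3}·3!) = 15 labelled perfect matchings.
For each such perfect matching H, let X_H = 1 if all 3 edges of H are present in G. Then P[X_H = 1] = p^{3} = (1/6)^{3} = 1/216.
By linearity: E[X] = Σ_H E[X_H] = 15 · p^{3} = 15 · 1/216 = 5/72.
Numerically: E[X] ≈ 0.0694.

E[X] = 15 · (1/6)^{3} = 5/72 ≈ 0.0694.


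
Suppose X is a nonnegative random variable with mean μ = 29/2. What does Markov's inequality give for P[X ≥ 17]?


μ = E[X] = 29/2, a = 17.
Markov: P[X ≥ 17] ≤ μ/a = (29/2)/17 = 29/34.
Numerically: ≈ 0.853.
(Since a = 17 > μ = 14.500, the bound 29/34 is < 1 and informative.)

P[X ≥ 17] ≤ 29/34 ≈ 0.853.
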